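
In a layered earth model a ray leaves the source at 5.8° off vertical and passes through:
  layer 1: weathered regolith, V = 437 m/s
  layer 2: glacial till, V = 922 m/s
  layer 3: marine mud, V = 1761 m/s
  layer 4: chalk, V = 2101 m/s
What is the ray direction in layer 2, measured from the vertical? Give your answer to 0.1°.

12.3°

Ray parameter p = sin 5.8° / 437 = 2.3125e-04 s/m.
sin θ_2 = p·V_2 = 2.3125e-04 × 922 = 0.2132.
θ_2 = arcsin 0.2132 = 12.31°.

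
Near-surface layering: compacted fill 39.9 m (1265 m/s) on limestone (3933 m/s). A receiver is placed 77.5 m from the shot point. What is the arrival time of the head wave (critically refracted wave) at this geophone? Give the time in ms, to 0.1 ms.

79.4 ms

θ_c = arcsin(V₁/V₂) = arcsin(1265/3933) = 18.76°, cos θ_c = 0.9469.
Intercept time tᵢ = 2h cos θ_c / V₁ = 2·39.9·0.9469/1265 = 0.05973 s.
t = x/V₂ + tᵢ = 77.5/3933 + 0.05973 = 0.07944 s.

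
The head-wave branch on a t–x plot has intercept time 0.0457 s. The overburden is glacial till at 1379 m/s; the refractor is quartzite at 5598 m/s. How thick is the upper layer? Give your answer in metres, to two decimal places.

32.51 m

θ_c = arcsin(1379/5598) = 14.26°; cos θ_c = 0.9692.
tᵢ = 2h cos θ_c/V₁ ⇒ h = tᵢ·V₁/(2 cos θ_c) = 0.0457·1379/(2·0.9692) = 32.51 m.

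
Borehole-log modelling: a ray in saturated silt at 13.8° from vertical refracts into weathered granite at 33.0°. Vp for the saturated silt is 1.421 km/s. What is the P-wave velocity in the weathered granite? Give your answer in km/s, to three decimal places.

sin 13.8° = 0.2385; sin 33.0° = 0.5446.
V₂ = V₁·(sin θ₂/sin θ₁) = 1.421·(0.5446/0.2385) = 3.245 km/s.

3.245 km/s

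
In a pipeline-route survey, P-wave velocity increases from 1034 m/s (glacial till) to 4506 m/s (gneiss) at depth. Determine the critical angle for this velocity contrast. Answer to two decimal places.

13.27°

Critical incidence: sin θ_c = V₁/V₂ = 1034/4506 = 0.2295.
θ_c = arcsin 0.2295 = 13.27°.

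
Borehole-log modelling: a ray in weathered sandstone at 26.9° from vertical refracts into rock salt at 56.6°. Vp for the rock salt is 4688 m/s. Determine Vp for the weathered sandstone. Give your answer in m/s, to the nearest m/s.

2541 m/s

sin 26.9° = 0.4524; sin 56.6° = 0.8348.
V₁ = V₂·(sin θ₁/sin θ₂) = 4688·(0.4524/0.8348) = 2540.60 m/s.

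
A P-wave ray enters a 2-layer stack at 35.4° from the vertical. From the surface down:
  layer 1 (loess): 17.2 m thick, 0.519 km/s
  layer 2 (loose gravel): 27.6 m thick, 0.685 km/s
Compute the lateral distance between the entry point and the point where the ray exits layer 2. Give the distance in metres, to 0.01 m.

Ray parameter p = sin 35.4° / 0.519 km/s = 1.1161e+00 s/km.
Layer 1: θ = 35.40°; offset = 17.2·tan 35.40° = 12.2234 m.
Layer 2: sin θ = p·0.685 = 0.7646 → θ = 49.87°; offset = 27.6·tan 49.87° = 32.7390 m.
Total horizontal offset = 44.9624 m.

44.96 m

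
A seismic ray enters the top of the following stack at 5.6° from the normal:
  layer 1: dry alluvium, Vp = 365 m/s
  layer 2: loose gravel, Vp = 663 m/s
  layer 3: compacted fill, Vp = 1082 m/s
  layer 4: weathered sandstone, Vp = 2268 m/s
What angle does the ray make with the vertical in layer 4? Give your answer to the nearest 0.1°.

37.3°

Ray parameter p = sin 5.6° / 365 = 2.6735e-04 s/m.
sin θ_4 = p·V_4 = 2.6735e-04 × 2268 = 0.6064.
θ_4 = 37.33° from the vertical.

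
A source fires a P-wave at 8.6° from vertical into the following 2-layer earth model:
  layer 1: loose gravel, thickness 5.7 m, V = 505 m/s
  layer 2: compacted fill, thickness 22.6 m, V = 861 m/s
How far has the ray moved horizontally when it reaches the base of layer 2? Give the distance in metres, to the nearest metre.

Ray parameter p = sin 8.6° / 505 m/s = 2.9611e-04 s/m.
Layer 1: θ = 8.60°; offset = 5.7·tan 8.60° = 0.862 m.
Layer 2: sin θ = p·861 = 0.2550 → θ = 14.77°; offset = 22.6·tan 14.77° = 5.959 m.
Σ offsets = 6.821 m.

7 m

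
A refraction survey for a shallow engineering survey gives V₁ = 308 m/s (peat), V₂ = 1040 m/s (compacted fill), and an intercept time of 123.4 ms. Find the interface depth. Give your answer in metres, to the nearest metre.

θ_c = arcsin(308/1040) = 17.23°; cos θ_c = 0.9551.
tᵢ = 2h cos θ_c/V₁ ⇒ h = tᵢ·V₁/(2 cos θ_c) = 0.1234·308/(2·0.9551) = 19.90 m.

20 m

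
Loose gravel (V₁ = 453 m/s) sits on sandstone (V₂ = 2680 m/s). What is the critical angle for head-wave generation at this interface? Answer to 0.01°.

9.73°

At critical incidence the refracted ray runs along the interface (θ₂ = 90°), so sin θ_c = V₁/V₂.
θ_c = arcsin(453/2680) = arcsin 0.1690 = 9.73°.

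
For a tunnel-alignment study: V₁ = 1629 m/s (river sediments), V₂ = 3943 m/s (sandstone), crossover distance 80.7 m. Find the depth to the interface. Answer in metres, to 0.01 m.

26.00 m

h = (x_cross/2)·√((V₂−V₁)/(V₂+V₁)).
(V₂−V₁)/(V₂+V₁) = (3943−1629)/(3943+1629) = 0.4153; √ = 0.6444.
h = (80.7/2)·0.6444 = 26.00 m.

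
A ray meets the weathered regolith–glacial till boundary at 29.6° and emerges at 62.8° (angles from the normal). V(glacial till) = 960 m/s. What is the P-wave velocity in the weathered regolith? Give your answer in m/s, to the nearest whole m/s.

533 m/s

Snell's law: sin 29.6°/V₁ = sin 62.8°/V₂.
V₁ = V₂·sin 29.6°/sin 62.8° = 960 × 0.5554 = 533.14 m/s.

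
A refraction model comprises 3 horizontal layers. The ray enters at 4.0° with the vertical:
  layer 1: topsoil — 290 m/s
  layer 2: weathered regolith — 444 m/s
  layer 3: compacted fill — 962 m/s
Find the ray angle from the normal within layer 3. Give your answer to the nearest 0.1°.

Snell's law across each interface conserves sin θ / V, so sin θ_3 = V_3·sin θ₁/V₁.
sin θ_3 = 962 × sin 4.0° / 290 = 0.2314.
θ_3 = 13.38° from the vertical.

13.4°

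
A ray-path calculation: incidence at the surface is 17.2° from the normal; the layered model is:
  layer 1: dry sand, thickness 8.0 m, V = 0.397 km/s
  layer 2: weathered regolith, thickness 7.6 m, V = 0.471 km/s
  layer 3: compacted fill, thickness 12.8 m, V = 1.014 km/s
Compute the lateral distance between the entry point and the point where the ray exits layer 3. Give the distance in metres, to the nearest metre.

20 m

Apply Snell's law at each interface; in layer i the horizontal offset is hᵢ·tan θᵢ.
Layer 1: θ = 17.20°; offset = 8.0·tan 17.20° = 2.476 m.
Layer 2: sin θ = 0.471·sin 17.2°/0.397 = 0.3508, θ = 20.54°; offset = 7.6·tan 20.54° = 2.847 m.
Layer 3: sin θ = 1.014·sin 17.2°/0.397 = 0.7553, θ = 49.05°; offset = 12.8·tan 49.05° = 14.751 m.
Σ offsets = 20.074 m.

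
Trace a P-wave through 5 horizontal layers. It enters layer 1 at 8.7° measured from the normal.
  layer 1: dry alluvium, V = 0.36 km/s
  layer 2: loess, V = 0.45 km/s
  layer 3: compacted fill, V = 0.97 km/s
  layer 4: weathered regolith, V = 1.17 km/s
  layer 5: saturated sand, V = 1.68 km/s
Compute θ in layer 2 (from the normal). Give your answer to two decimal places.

10.90°

Snell's law across each interface conserves sin θ / V, so sin θ_2 = V_2·sin θ₁/V₁.
sin θ_2 = 0.45 × sin 8.7° / 0.36 = 0.1891.
θ_2 = 10.90° from the vertical.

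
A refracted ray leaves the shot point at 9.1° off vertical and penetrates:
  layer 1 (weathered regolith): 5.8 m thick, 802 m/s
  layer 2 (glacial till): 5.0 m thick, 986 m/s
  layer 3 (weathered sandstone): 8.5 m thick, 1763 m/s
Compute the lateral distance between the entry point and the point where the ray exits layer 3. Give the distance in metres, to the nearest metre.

Apply Snell's law at each interface; in layer i the horizontal offset is hᵢ·tan θᵢ.
Layer 1: θ = 9.10°; offset = 5.8·tan 9.10° = 0.929 m.
Layer 2: sin θ = 986·sin 9.1°/802 = 0.1944, θ = 11.21°; offset = 5.0·tan 11.21° = 0.991 m.
Layer 3: sin θ = 1763·sin 9.1°/802 = 0.3477, θ = 20.34°; offset = 8.5·tan 20.34° = 3.152 m.
Total horizontal offset = 5.072 m.

5 m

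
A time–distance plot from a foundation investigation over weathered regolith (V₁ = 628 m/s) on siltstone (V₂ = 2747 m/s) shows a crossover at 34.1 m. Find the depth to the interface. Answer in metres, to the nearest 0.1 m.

13.5 m

h = (x_cross/2)·√((V₂−V₁)/(V₂+V₁)).
(V₂−V₁)/(V₂+V₁) = (2747−628)/(2747+628) = 0.6279; √ = 0.7924.
h = (34.1/2)·0.7924 = 13.51 m.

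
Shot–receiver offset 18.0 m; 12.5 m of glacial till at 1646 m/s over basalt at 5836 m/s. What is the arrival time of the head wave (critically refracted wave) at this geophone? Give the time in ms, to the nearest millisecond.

θ_c = arcsin(V₁/V₂) = arcsin(1646/5836) = 16.38°, cos θ_c = 0.9594.
Intercept time tᵢ = 2h cos θ_c / V₁ = 2·12.5·0.9594/1646 = 0.01457 s.
t = x/V₂ + tᵢ = 18.0/5836 + 0.01457 = 0.01766 s.

18 ms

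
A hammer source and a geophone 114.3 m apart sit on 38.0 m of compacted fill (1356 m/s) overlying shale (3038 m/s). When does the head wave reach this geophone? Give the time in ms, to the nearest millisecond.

t = x/V₂ + 2h·√(V₂²−V₁²)/(V₁V₂).
√(V₂²−V₁²) = √(3038²−1356²) = 2718.6 m/s; delay term = 2·38.0·2718.6/(1356·3038) = 0.05015 s.
t = 114.3/3038 + 0.05015 = 0.08778 s.

88 ms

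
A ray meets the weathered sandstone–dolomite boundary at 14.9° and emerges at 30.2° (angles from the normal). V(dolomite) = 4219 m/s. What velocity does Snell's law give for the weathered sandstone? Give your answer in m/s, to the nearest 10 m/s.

2160 m/s

Snell's law: sin 14.9°/V₁ = sin 30.2°/V₂.
V₁ = V₂·sin 14.9°/sin 30.2° = 4219 × 0.5112 = 2156.66 m/s.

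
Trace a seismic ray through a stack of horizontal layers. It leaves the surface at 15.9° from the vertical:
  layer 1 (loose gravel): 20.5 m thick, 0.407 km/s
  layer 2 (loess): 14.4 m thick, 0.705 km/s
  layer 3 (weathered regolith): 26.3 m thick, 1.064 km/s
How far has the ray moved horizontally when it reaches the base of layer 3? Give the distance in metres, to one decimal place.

40.6 m

Ray parameter p = sin 15.9° / 0.407 km/s = 6.7312e-01 s/km.
Layer 1: θ = 15.90°; offset = 20.5·tan 15.90° = 5.840 m.
Layer 2: sin θ = p·0.705 = 0.4745 → θ = 28.33°; offset = 14.4·tan 28.33° = 7.763 m.
Layer 3: sin θ = p·1.064 = 0.7162 → θ = 45.74°; offset = 26.3·tan 45.74° = 26.990 m.
Total horizontal offset = 40.593 m.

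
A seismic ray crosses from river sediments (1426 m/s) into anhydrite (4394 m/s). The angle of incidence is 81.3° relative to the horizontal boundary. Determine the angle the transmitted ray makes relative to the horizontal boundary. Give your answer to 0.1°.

62.2°

Convert to the normal: θ₁ = 90° − 81.3° = 8.7°.
sin θ₁/V₁ = sin θ₂/V₂ ⇒ sin θ₂ = 4394·sin 8.7°/1426 = 4394·0.1513/1426 = 0.4661.
θ₂ = arcsin 0.4661 = 27.78° from the normal.
From the interface: 90° − 27.78° = 62.22°.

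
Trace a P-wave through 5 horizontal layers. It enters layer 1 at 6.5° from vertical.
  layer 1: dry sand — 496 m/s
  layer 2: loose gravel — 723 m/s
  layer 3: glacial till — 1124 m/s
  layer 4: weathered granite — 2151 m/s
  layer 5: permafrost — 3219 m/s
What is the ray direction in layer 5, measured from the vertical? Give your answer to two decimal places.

Ray parameter p = sin 6.5° / 496 = 2.2823e-04 s/m.
sin θ_5 = p·V_5 = 2.2823e-04 × 3219 = 0.7347.
θ_5 = arcsin 0.7347 = 47.28°.

47.28°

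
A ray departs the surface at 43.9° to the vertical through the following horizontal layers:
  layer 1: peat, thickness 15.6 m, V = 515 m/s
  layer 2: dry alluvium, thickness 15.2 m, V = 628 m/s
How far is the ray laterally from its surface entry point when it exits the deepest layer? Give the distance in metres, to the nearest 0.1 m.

39.1 m

p = sin θ₁/V₁ = sin 43.9°/515 = 1.3464e-03 s/m is conserved through the stack.
Layer 1: θ = 43.90°; offset = 15.6·tan 43.90° = 15.012 m.
Layer 2: sin θ = p·628 = 0.8455 → θ = 57.73°; offset = 15.2·tan 57.73° = 24.072 m.
Total horizontal offset = 39.085 m.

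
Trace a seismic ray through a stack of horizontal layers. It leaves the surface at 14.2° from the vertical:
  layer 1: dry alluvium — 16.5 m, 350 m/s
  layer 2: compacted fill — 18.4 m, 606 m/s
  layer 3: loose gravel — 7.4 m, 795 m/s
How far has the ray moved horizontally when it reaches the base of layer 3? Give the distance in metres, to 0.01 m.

17.77 m

Apply Snell's law at each interface; in layer i the horizontal offset is hᵢ·tan θᵢ.
Layer 1: θ = 14.20°; offset = 16.5·tan 14.20° = 4.1751 m.
Layer 2: sin θ = 606·sin 14.2°/350 = 0.4247, θ = 25.13°; offset = 18.4·tan 25.13° = 8.6324 m.
Layer 3: sin θ = 795·sin 14.2°/350 = 0.5572, θ = 33.86°; offset = 7.4·tan 33.86° = 4.9655 m.
Σ offsets = 17.7731 m.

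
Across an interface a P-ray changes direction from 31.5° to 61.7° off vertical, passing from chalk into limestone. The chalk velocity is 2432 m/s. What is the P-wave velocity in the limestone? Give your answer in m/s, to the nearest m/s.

4098 m/s

sin 31.5° = 0.5225; sin 61.7° = 0.8805.
V₂ = V₁·(sin θ₂/sin θ₁) = 2432·(0.8805/0.5225) = 4098.23 m/s.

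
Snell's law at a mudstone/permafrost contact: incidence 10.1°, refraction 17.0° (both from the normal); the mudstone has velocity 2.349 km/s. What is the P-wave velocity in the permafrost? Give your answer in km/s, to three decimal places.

sin 10.1° = 0.1754; sin 17.0° = 0.2924.
V₂ = V₁·(sin θ₂/sin θ₁) = 2.349·(0.2924/0.1754) = 3.916 km/s.

3.916 km/s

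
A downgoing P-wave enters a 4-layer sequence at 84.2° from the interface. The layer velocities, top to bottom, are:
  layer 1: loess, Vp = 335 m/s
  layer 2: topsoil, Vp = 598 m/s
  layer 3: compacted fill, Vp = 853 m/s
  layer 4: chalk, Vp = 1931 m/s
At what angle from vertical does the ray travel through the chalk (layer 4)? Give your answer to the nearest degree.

From the normal: θ₁ = 90° − 84.2° = 5.8°.
Ray parameter p = sin 5.8° / 335 = 3.0166e-04 s/m.
sin θ_4 = p·V_4 = 3.0166e-04 × 1931 = 0.5825.
θ_4 = arcsin 0.5825 = 35.63°.

36°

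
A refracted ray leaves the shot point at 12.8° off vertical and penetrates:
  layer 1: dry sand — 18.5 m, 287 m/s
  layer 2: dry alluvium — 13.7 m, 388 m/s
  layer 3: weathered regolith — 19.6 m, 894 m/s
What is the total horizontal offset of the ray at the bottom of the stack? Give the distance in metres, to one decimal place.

27.2 m

Ray parameter p = sin 12.8° / 287 m/s = 7.7195e-04 s/m.
Layer 1: θ = 12.80°; offset = 18.5·tan 12.80° = 4.203 m.
Layer 2: sin θ = p·388 = 0.2995 → θ = 17.43°; offset = 13.7·tan 17.43° = 4.301 m.
Layer 3: sin θ = p·894 = 0.6901 → θ = 43.64°; offset = 19.6·tan 43.64° = 18.691 m.
Σ offsets = 27.195 m.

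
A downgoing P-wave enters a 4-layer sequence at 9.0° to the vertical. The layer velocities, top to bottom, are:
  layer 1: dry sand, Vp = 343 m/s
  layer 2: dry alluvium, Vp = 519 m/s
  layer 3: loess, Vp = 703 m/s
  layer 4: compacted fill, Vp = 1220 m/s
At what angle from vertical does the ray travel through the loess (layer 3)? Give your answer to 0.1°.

18.7°

Snell's law across each interface conserves sin θ / V, so sin θ_3 = V_3·sin θ₁/V₁.
sin θ_3 = 703 × sin 9.0° / 343 = 0.3206.
θ_3 = arcsin 0.3206 = 18.70°.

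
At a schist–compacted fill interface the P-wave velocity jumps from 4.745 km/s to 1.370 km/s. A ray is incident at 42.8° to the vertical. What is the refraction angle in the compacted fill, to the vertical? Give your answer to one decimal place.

11.3°

Snell's law: sin θ₂ = (V₂/V₁)·sin θ₁ = (1.370/4.745)·sin 42.8° = 0.1962.
θ₂ = arcsin 0.1962 = 11.31° from the normal.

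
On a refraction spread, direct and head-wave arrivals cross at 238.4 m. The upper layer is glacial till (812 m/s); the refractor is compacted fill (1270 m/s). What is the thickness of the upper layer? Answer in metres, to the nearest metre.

56 m

h = (x_cross/2)·√((V₂−V₁)/(V₂+V₁)).
(V₂−V₁)/(V₂+V₁) = (1270−812)/(1270+812) = 0.2200; √ = 0.4690.
h = (238.4/2)·0.4690 = 55.91 m.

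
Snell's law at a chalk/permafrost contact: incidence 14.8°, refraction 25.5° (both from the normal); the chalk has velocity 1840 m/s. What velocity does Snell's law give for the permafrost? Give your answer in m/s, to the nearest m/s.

3101 m/s

Snell's law: sin 14.8°/V₁ = sin 25.5°/V₂.
V₂ = V₁·sin 25.5°/sin 14.8° = 1840 × 1.6853 = 3101.01 m/s.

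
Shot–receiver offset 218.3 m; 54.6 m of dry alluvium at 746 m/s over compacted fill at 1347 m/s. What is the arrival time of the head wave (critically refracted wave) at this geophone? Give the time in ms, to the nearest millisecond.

284 ms

θ_c = arcsin(V₁/V₂) = arcsin(746/1347) = 33.63°, cos θ_c = 0.8326.
Intercept time tᵢ = 2h cos θ_c / V₁ = 2·54.6·0.8326/746 = 0.12188 s.
t = x/V₂ + tᵢ = 218.3/1347 + 0.12188 = 0.28395 s.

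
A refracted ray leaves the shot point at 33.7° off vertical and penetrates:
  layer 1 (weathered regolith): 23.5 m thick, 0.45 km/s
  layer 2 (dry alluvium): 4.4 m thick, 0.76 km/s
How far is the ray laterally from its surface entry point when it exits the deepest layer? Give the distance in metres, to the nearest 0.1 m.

27.5 m

Ray parameter p = sin 33.7° / 0.45 km/s = 1.2330e+00 s/km.
Layer 1: θ = 33.70°; offset = 23.5·tan 33.70° = 15.673 m.
Layer 2: sin θ = p·0.76 = 0.9371 → θ = 69.57°; offset = 4.4·tan 69.57° = 11.809 m.
Summing the layer offsets gives 27.482 m.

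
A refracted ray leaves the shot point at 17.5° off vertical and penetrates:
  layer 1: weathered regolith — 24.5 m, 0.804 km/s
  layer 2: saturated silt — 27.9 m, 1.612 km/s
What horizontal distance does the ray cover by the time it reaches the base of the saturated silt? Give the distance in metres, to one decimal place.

28.8 m

Apply Snell's law at each interface; in layer i the horizontal offset is hᵢ·tan θᵢ.
Layer 1: θ = 17.50°; offset = 24.5·tan 17.50° = 7.725 m.
Layer 2: sin θ = 1.612·sin 17.5°/0.804 = 0.6029, θ = 37.08°; offset = 27.9·tan 37.08° = 21.084 m.
Total horizontal offset = 28.809 m.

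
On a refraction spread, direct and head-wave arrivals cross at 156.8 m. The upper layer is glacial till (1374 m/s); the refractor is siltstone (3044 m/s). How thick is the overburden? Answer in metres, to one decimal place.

48.2 m

x_cross = 2h·√((V₂+V₁)/(V₂−V₁)) → h = x_cross / (2·√((V₂+V₁)/(V₂−V₁))).
√((V₂+V₁)/(V₂−V₁)) = √((3044+1374)/(3044−1374)) = 1.6265.
h = 156.8 / (2·1.6265) = 48.20 m.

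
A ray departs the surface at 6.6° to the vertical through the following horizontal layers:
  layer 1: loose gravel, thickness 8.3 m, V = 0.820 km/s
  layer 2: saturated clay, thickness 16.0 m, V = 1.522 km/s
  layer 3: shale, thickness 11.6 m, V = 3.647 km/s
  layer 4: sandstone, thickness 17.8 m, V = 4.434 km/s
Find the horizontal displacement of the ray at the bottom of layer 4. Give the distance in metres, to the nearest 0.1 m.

25.5 m

Ray parameter p = sin 6.6° / 0.820 km/s = 1.4017e-01 s/km.
Layer 1: θ = 6.60°; offset = 8.3·tan 6.60° = 0.960 m.
Layer 2: sin θ = p·1.522 = 0.2133 → θ = 12.32°; offset = 16.0·tan 12.32° = 3.494 m.
Layer 3: sin θ = p·3.647 = 0.5112 → θ = 30.74°; offset = 11.6·tan 30.74° = 6.899 m.
Layer 4: sin θ = p·4.434 = 0.6215 → θ = 38.43°; offset = 17.8·tan 38.43° = 14.121 m.
Total horizontal offset = 25.475 m.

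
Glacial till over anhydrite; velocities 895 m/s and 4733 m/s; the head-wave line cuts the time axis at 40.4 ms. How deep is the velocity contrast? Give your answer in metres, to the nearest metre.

18 m

θ_c = arcsin(895/4733) = 10.90°; cos θ_c = 0.9820.
tᵢ = 2h cos θ_c/V₁ ⇒ h = tᵢ·V₁/(2 cos θ_c) = 0.0404·895/(2·0.9820) = 18.41 m.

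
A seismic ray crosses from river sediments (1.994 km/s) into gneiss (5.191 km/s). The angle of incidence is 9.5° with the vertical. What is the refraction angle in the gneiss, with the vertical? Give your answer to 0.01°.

25.45°

Snell's law: sin θ₂ = (V₂/V₁)·sin θ₁ = (5.191/1.994)·sin 9.5° = 0.4297.
θ₂ = sin⁻¹(0.4297) = 25.45° (from vertical).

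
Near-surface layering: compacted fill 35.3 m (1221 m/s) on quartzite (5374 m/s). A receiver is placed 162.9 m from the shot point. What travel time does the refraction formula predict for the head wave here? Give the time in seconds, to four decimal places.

0.0866 s

θ_c = arcsin(V₁/V₂) = arcsin(1221/5374) = 13.13°, cos θ_c = 0.9738.
Intercept time tᵢ = 2h cos θ_c / V₁ = 2·35.3·0.9738/1221 = 0.05631 s.
t = x/V₂ + tᵢ = 162.9/5374 + 0.05631 = 0.08662 s.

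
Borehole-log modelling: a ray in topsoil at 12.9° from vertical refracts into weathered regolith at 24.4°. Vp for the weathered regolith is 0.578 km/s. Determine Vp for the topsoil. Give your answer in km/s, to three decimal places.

0.312 km/s

Snell's law: sin 12.9°/V₁ = sin 24.4°/V₂.
V₁ = V₂·sin 12.9°/sin 24.4° = 0.578 × 0.5404 = 0.312 km/s.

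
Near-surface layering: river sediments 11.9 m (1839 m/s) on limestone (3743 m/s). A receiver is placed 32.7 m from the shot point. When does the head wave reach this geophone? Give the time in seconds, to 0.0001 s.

t = x/V₂ + 2h·√(V₂²−V₁²)/(V₁V₂).
√(V₂²−V₁²) = √(3743²−1839²) = 3260.1 m/s; delay term = 2·11.9·3260.1/(1839·3743) = 0.01127 s.
t = 32.7/3743 + 0.01127 = 0.02001 s.

0.0200 s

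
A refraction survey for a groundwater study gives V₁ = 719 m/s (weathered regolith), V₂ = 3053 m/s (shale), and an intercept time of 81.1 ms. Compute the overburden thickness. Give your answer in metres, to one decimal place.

h = tᵢ·V₁·V₂ / (2·√(V₂²−V₁²)).
√(V₂²−V₁²) = √(3053² − 719²) = 2967.1 m/s.
h = 0.0811 s × 719 × 3053 / (2 × 2967.1) = 30.00 m.

30.0 m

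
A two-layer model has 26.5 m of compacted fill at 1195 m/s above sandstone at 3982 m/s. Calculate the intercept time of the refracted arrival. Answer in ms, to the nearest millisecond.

θ_c = arcsin(V₁/V₂) = arcsin(1195/3982) = 17.46°; cos θ_c = 0.9539.
tᵢ = 2h·cos θ_c / V₁ = 2·26.5·0.9539 / 1195 = 0.04231 s.

42 ms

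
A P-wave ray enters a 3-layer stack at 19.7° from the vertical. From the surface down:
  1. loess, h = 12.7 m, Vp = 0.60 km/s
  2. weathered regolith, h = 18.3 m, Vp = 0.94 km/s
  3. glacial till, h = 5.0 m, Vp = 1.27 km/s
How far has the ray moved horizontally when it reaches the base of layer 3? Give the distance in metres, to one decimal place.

p = sin θ₁/V₁ = sin 19.7°/0.60 = 5.6183e-01 s/km is conserved through the stack.
Layer 1: θ = 19.70°; offset = 12.7·tan 19.70° = 4.547 m.
Layer 2: sin θ = p·0.94 = 0.5281 → θ = 31.88°; offset = 18.3·tan 31.88° = 11.381 m.
Layer 3: sin θ = p·1.27 = 0.7135 → θ = 45.52°; offset = 5.0·tan 45.52° = 5.092 m.
Σ offsets = 21.020 m.

21.0 m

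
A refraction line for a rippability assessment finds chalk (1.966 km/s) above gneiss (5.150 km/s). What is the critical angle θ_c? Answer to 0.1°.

At critical incidence the refracted ray runs along the interface (θ₂ = 90°), so sin θ_c = V₁/V₂.
θ_c = arcsin(1.966/5.150) = arcsin 0.3817 = 22.44°.

22.4°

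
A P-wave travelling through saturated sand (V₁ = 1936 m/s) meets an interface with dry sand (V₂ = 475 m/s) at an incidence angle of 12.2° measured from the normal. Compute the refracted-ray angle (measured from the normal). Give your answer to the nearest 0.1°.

3.0°

sin θ₁/V₁ = sin θ₂/V₂ ⇒ sin θ₂ = 475·sin 12.2°/1936 = 475·0.2113/1936 = 0.0518.
θ₂ = sin⁻¹(0.0518) = 2.97° (from vertical).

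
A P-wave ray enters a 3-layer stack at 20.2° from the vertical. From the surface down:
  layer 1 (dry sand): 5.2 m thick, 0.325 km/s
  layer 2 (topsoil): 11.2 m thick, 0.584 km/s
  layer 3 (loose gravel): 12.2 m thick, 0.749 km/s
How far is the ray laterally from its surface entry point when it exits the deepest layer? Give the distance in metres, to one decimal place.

Apply Snell's law at each interface; in layer i the horizontal offset is hᵢ·tan θᵢ.
Layer 1: θ = 20.20°; offset = 5.2·tan 20.20° = 1.913 m.
Layer 2: sin θ = 0.584·sin 20.2°/0.325 = 0.6205, θ = 38.35°; offset = 11.2·tan 38.35° = 8.861 m.
Layer 3: sin θ = 0.749·sin 20.2°/0.325 = 0.7958, θ = 52.73°; offset = 12.2·tan 52.73° = 16.032 m.
Total horizontal offset = 26.806 m.

26.8 m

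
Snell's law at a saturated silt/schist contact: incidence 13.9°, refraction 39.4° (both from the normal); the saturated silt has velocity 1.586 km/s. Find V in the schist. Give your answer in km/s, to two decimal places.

Snell's law: sin 13.9°/V₁ = sin 39.4°/V₂.
V₂ = V₁·sin 39.4°/sin 13.9° = 1.586 × 2.6422 = 4.19 km/s.

4.19 km/s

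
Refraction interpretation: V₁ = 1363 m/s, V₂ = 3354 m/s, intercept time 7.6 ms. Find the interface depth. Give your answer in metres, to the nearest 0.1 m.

h = tᵢ·V₁·V₂ / (2·√(V₂²−V₁²)).
√(V₂²−V₁²) = √(3354² − 1363²) = 3064.6 m/s.
h = 0.0076 s × 1363 × 3354 / (2 × 3064.6) = 5.67 m.

5.7 m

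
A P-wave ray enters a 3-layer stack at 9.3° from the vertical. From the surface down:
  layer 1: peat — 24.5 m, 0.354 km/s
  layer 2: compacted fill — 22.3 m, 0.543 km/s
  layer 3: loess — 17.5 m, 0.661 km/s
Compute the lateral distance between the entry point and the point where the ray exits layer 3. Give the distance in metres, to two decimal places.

Ray parameter p = sin 9.3° / 0.354 km/s = 4.5651e-01 s/km.
Layer 1: θ = 9.30°; offset = 24.5·tan 9.30° = 4.0120 m.
Layer 2: sin θ = p·0.543 = 0.2479 → θ = 14.35°; offset = 22.3·tan 14.35° = 5.7059 m.
Layer 3: sin θ = p·0.661 = 0.3018 → θ = 17.56°; offset = 17.5·tan 17.56° = 5.5388 m.
Summing the layer offsets gives 15.2568 m.

15.26 m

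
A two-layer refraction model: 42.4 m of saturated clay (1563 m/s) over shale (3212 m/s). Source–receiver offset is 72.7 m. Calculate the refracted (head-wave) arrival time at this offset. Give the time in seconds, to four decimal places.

θ_c = arcsin(V₁/V₂) = arcsin(1563/3212) = 29.12°, cos θ_c = 0.8736.
Intercept time tᵢ = 2h cos θ_c / V₁ = 2·42.4·0.8736/1563 = 0.04740 s.
t = x/V₂ + tᵢ = 72.7/3212 + 0.04740 = 0.07003 s.

0.0700 s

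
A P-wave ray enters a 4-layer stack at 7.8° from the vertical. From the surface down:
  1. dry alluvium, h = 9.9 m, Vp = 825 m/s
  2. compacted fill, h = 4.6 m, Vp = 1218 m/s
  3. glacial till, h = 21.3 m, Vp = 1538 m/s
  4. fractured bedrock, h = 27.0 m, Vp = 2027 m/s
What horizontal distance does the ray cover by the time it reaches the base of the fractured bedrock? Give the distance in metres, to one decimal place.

17.4 m

Apply Snell's law at each interface; in layer i the horizontal offset is hᵢ·tan θᵢ.
Layer 1: θ = 7.80°; offset = 9.9·tan 7.80° = 1.356 m.
Layer 2: sin θ = 1218·sin 7.8°/825 = 0.2004, θ = 11.56°; offset = 4.6·tan 11.56° = 0.941 m.
Layer 3: sin θ = 1538·sin 7.8°/825 = 0.2530, θ = 14.66°; offset = 21.3·tan 14.66° = 5.570 m.
Layer 4: sin θ = 2027·sin 7.8°/825 = 0.3334, θ = 19.48°; offset = 27.0·tan 19.48° = 9.550 m.
Total horizontal offset = 17.417 m.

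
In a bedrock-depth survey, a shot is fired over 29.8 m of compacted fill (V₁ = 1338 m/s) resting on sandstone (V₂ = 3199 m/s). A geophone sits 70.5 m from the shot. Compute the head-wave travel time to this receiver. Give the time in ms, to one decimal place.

θ_c = arcsin(V₁/V₂) = arcsin(1338/3199) = 24.72°, cos θ_c = 0.9083.
Intercept time tᵢ = 2h cos θ_c / V₁ = 2·29.8·0.9083/1338 = 0.04046 s.
t = x/V₂ + tᵢ = 70.5/3199 + 0.04046 = 0.06250 s.

62.5 ms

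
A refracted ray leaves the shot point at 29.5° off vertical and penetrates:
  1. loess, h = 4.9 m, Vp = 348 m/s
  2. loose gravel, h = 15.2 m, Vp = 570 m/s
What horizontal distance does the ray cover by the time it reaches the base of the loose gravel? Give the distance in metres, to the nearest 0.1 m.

Ray parameter p = sin 29.5° / 348 m/s = 1.4150e-03 s/m.
Layer 1: θ = 29.50°; offset = 4.9·tan 29.50° = 2.772 m.
Layer 2: sin θ = p·570 = 0.8066 → θ = 53.76°; offset = 15.2·tan 53.76° = 20.738 m.
Total horizontal offset = 23.511 m.

23.5 m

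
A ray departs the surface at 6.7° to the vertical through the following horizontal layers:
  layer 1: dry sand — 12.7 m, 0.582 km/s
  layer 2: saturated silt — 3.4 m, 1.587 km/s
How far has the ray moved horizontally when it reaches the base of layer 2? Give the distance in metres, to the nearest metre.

3 m

Ray parameter p = sin 6.7° / 0.582 km/s = 2.0047e-01 s/km.
Layer 1: θ = 6.70°; offset = 12.7·tan 6.70° = 1.492 m.
Layer 2: sin θ = p·1.587 = 0.3181 → θ = 18.55°; offset = 3.4·tan 18.55° = 1.141 m.
Total horizontal offset = 2.633 m.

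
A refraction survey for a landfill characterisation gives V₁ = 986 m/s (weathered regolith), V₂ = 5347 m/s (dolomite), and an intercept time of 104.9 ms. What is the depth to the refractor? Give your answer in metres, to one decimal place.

52.6 m

h = tᵢ·V₁·V₂ / (2·√(V₂²−V₁²)).
√(V₂²−V₁²) = √(5347² − 986²) = 5255.3 m/s.
h = 0.1049 s × 986 × 5347 / (2 × 5255.3) = 52.62 m.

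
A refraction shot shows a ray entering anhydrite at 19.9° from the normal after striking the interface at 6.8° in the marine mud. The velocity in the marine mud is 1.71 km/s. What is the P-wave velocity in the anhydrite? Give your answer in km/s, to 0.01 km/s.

sin 6.8° = 0.1184; sin 19.9° = 0.3404.
V₂ = V₁·(sin θ₂/sin θ₁) = 1.71·(0.3404/0.1184) = 4.92 km/s.

4.92 km/s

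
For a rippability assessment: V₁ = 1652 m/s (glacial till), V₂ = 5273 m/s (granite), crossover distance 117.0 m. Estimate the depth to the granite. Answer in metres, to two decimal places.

h = (x_cross/2)·√((V₂−V₁)/(V₂+V₁)).
(V₂−V₁)/(V₂+V₁) = (5273−1652)/(5273+1652) = 0.5229; √ = 0.7231.
h = (117.0/2)·0.7231 = 42.30 m.

42.30 m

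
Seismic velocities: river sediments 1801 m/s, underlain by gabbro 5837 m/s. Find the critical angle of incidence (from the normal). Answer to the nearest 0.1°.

18.0°

At critical incidence the refracted ray runs along the interface (θ₂ = 90°), so sin θ_c = V₁/V₂.
θ_c = arcsin(1801/5837) = arcsin 0.3085 = 17.97°.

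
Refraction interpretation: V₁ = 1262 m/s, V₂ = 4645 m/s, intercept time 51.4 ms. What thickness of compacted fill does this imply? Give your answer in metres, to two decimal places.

33.70 m

h = tᵢ·V₁·V₂ / (2·√(V₂²−V₁²)).
√(V₂²−V₁²) = √(4645² − 1262²) = 4470.3 m/s.
h = 0.0514 s × 1262 × 4645 / (2 × 4470.3) = 33.70 m.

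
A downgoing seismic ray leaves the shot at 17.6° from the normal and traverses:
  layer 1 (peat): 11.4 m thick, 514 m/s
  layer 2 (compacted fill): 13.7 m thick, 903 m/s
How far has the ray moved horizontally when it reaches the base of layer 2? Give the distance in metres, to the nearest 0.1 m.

Ray parameter p = sin 17.6° / 514 m/s = 5.8827e-04 s/m.
Layer 1: θ = 17.60°; offset = 11.4·tan 17.60° = 3.616 m.
Layer 2: sin θ = p·903 = 0.5312 → θ = 32.09°; offset = 13.7·tan 32.09° = 8.590 m.
Summing the layer offsets gives 12.206 m.

12.2 m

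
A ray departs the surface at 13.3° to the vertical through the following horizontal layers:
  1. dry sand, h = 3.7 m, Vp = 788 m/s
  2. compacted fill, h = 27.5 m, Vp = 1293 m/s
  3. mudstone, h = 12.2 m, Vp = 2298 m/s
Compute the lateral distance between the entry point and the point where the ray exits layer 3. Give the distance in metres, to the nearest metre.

23 m

p = sin θ₁/V₁ = sin 13.3°/788 = 2.9194e-04 s/m is conserved through the stack.
Layer 1: θ = 13.30°; offset = 3.7·tan 13.30° = 0.875 m.
Layer 2: sin θ = p·1293 = 0.3775 → θ = 22.18°; offset = 27.5·tan 22.18° = 11.210 m.
Layer 3: sin θ = p·2298 = 0.6709 → θ = 42.14°; offset = 12.2·tan 42.14° = 11.037 m.
Summing the layer offsets gives 23.122 m.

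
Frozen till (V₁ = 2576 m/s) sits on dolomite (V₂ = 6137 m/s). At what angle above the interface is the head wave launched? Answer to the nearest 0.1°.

65.2°

Critical incidence: sin θ_c = V₁/V₂ = 2576/6137 = 0.4197.
θ_c = arcsin 0.4197 = 24.82°.
Measured from the interface: 90° − 24.82° = 65.18°.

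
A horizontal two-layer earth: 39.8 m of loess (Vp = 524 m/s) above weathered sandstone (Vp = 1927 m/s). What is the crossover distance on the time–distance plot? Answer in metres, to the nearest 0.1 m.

105.2 m

x_cross = 2h·√((V₂+V₁)/(V₂−V₁)).
(V₂+V₁)/(V₂−V₁) = (1927+524)/(1927−524) = 1.7470; √ = 1.3217.
x_cross = 2·39.8·1.3217 = 105.21 m.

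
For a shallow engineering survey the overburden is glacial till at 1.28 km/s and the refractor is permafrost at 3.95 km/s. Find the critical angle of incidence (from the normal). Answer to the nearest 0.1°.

18.9°

At critical incidence the refracted ray runs along the interface (θ₂ = 90°), so sin θ_c = V₁/V₂.
θ_c = arcsin(1.28/3.95) = arcsin 0.3241 = 18.91°.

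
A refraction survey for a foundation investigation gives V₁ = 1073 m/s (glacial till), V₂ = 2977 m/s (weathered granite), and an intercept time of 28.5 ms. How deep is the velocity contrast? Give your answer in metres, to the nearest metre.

16 m

θ_c = arcsin(1073/2977) = 21.13°; cos θ_c = 0.9328.
tᵢ = 2h cos θ_c/V₁ ⇒ h = tᵢ·V₁/(2 cos θ_c) = 0.0285·1073/(2·0.9328) = 16.39 m.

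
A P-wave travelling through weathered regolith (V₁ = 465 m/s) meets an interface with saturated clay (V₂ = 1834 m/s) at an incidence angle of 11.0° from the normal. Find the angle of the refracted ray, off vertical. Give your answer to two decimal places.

48.81°

Snell's law: sin θ₂ = (V₂/V₁)·sin θ₁ = (1834/465)·sin 11.0° = 0.7526.
θ₂ = sin⁻¹(0.7526) = 48.81° (from vertical).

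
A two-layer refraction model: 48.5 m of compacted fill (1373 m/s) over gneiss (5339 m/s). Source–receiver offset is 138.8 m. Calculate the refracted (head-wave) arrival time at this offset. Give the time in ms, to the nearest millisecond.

t = x/V₂ + 2h·√(V₂²−V₁²)/(V₁V₂).
√(V₂²−V₁²) = √(5339²−1373²) = 5159.4 m/s; delay term = 2·48.5·5159.4/(1373·5339) = 0.06827 s.
t = 138.8/5339 + 0.06827 = 0.09427 s.

94 ms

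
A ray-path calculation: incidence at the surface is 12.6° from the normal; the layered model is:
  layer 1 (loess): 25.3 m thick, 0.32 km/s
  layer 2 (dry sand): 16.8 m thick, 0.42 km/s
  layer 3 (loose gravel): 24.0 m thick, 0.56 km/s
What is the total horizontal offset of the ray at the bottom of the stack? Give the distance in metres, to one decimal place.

20.6 m

p = sin θ₁/V₁ = sin 12.6°/0.32 = 6.8170e-01 s/km is conserved through the stack.
Layer 1: θ = 12.60°; offset = 25.3·tan 12.60° = 5.655 m.
Layer 2: sin θ = p·0.42 = 0.2863 → θ = 16.64°; offset = 16.8·tan 16.64° = 5.020 m.
Layer 3: sin θ = p·0.56 = 0.3818 → θ = 22.44°; offset = 24.0·tan 22.44° = 9.913 m.
Total horizontal offset = 20.588 m.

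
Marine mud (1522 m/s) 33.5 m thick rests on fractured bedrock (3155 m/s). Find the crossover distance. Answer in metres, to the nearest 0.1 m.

113.4 m

θ_c = arcsin(1522/3155) = 28.84°, so cos θ_c = 0.8759 and tᵢ = 2h cos θ_c/V₁ = 0.0386 s.
At crossover x/V₁ = x/V₂ + tᵢ ⇒ x = tᵢ/(1/V₁ − 1/V₂) = 0.03856/(6.5703e-04 − 3.1696e-04) = 113.39 m.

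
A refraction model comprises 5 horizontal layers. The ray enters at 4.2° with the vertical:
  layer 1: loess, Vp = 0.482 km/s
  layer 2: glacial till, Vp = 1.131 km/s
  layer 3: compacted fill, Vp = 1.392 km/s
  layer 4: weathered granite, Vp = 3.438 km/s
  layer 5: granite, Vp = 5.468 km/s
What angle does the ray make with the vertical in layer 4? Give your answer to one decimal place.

Ray parameter p = sin 4.2° / 0.482 = 1.5195e-01 s/km.
sin θ_4 = p·V_4 = 1.5195e-01 × 3.438 = 0.5224.
θ_4 = arcsin 0.5224 = 31.49°.

31.5°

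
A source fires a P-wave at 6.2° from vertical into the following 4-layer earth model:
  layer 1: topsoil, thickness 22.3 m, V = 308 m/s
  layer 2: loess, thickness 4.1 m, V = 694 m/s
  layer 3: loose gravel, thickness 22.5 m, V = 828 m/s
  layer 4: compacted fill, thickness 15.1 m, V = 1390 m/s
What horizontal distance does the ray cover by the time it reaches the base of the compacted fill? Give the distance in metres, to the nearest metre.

19 m

p = sin θ₁/V₁ = sin 6.2°/308 = 3.5065e-04 s/m is conserved through the stack.
Layer 1: θ = 6.20°; offset = 22.3·tan 6.20° = 2.423 m.
Layer 2: sin θ = p·694 = 0.2433 → θ = 14.08°; offset = 4.1·tan 14.08° = 1.029 m.
Layer 3: sin θ = p·828 = 0.2903 → θ = 16.88°; offset = 22.5·tan 16.88° = 6.827 m.
Layer 4: sin θ = p·1390 = 0.4874 → θ = 29.17°; offset = 15.1·tan 29.17° = 8.429 m.
Summing the layer offsets gives 18.706 m.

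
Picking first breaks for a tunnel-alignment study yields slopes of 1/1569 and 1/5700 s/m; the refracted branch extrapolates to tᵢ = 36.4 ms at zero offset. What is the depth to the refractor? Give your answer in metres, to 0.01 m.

29.70 m

θ_c = arcsin(1569/5700) = 15.98°; cos θ_c = 0.9614.
tᵢ = 2h cos θ_c/V₁ ⇒ h = tᵢ·V₁/(2 cos θ_c) = 0.0364·1569/(2·0.9614) = 29.70 m.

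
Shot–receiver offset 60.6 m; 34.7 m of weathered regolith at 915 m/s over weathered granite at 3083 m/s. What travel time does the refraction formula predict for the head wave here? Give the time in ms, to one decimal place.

θ_c = arcsin(V₁/V₂) = arcsin(915/3083) = 17.26°, cos θ_c = 0.9549.
Intercept time tᵢ = 2h cos θ_c / V₁ = 2·34.7·0.9549/915 = 0.07243 s.
t = x/V₂ + tᵢ = 60.6/3083 + 0.07243 = 0.09209 s.

92.1 ms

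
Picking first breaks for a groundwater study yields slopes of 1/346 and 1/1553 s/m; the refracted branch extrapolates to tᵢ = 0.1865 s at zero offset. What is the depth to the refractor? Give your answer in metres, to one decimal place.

33.1 m

θ_c = arcsin(346/1553) = 12.87°; cos θ_c = 0.9749.
tᵢ = 2h cos θ_c/V₁ ⇒ h = tᵢ·V₁/(2 cos θ_c) = 0.1865·346/(2·0.9749) = 33.10 m.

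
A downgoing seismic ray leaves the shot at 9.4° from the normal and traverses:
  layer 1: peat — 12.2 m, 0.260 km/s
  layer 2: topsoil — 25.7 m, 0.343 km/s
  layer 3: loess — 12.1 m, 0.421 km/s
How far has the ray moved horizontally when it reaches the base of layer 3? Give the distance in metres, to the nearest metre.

11 m

Ray parameter p = sin 9.4° / 0.260 km/s = 6.2818e-01 s/km.
Layer 1: θ = 9.40°; offset = 12.2·tan 9.40° = 2.020 m.
Layer 2: sin θ = p·0.343 = 0.2155 → θ = 12.44°; offset = 25.7·tan 12.44° = 5.671 m.
Layer 3: sin θ = p·0.421 = 0.2645 → θ = 15.34°; offset = 12.1·tan 15.34° = 3.318 m.
Total horizontal offset = 11.008 m.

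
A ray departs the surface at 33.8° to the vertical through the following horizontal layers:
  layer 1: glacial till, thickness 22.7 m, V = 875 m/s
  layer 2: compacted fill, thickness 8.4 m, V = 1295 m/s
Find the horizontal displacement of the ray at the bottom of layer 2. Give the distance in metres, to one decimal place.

p = sin θ₁/V₁ = sin 33.8°/875 = 6.3577e-04 s/m is conserved through the stack.
Layer 1: θ = 33.80°; offset = 22.7·tan 33.80° = 15.196 m.
Layer 2: sin θ = p·1295 = 0.8233 → θ = 55.42°; offset = 8.4·tan 55.42° = 12.185 m.
Σ offsets = 27.381 m.

27.4 m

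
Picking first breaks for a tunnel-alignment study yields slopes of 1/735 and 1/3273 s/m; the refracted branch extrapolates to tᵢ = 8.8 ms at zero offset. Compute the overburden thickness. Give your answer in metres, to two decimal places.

3.32 m

h = tᵢ·V₁·V₂ / (2·√(V₂²−V₁²)).
√(V₂²−V₁²) = √(3273² − 735²) = 3189.4 m/s.
h = 0.0088 s × 735 × 3273 / (2 × 3189.4) = 3.32 m.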